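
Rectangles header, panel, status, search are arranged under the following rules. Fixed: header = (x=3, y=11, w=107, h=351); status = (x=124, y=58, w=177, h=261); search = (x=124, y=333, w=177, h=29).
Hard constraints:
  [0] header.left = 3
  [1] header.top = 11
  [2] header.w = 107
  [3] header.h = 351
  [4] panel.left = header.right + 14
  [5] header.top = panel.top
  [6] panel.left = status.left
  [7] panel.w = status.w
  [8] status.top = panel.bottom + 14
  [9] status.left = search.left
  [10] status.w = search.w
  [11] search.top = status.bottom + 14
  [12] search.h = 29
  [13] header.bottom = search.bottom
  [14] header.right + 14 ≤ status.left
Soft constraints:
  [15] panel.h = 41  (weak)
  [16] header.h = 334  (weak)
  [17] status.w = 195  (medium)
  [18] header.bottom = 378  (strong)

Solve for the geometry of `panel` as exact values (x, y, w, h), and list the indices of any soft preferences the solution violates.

panel = (x=124, y=11, w=177, h=33)
violated soft preferences: 15, 16, 17, 18

1. panel.x = 124  [panel.left = header.right + 14]
2. panel.y = 11  [header.top = panel.top]
3. panel.w = 177  [panel.w = status.w]
4. panel.h = 33  [status.top = panel.bottom + 14]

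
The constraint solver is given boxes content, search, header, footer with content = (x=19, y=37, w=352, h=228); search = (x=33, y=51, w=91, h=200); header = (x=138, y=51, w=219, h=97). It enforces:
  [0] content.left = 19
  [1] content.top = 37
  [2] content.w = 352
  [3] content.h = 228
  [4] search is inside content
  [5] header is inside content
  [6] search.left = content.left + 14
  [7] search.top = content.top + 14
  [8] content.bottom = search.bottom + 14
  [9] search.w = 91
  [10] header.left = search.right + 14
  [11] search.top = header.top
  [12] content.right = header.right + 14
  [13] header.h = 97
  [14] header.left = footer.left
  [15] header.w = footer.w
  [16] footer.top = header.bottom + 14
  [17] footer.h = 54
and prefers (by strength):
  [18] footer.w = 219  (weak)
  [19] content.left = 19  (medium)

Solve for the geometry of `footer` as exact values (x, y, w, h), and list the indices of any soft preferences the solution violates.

footer = (x=138, y=162, w=219, h=54)
violated soft preferences: none

1. footer.x = 138  [header.left = footer.left]
2. footer.w = 219  [header.w = footer.w]
3. footer.y = 162  [footer.top = header.bottom + 14]
4. footer.h = 54  [footer.h = 54]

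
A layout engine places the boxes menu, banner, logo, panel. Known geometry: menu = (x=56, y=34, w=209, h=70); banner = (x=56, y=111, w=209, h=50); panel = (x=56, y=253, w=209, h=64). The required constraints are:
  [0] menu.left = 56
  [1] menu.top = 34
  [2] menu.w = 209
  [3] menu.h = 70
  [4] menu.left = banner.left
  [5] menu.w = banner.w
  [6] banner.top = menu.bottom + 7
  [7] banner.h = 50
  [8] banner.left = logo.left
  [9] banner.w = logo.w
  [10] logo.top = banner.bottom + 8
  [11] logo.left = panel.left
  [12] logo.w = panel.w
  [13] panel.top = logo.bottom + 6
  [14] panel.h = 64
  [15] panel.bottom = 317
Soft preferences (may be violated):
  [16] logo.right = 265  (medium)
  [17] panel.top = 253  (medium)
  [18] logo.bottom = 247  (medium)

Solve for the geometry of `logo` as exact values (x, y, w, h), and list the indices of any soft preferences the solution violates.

logo = (x=56, y=169, w=209, h=78)
violated soft preferences: none

1. logo.x = 56  [banner.left = logo.left]
2. logo.w = 209  [banner.w = logo.w]
3. logo.y = 169  [logo.top = banner.bottom + 8]
4. logo.h = 78  [panel.top = logo.bottom + 6]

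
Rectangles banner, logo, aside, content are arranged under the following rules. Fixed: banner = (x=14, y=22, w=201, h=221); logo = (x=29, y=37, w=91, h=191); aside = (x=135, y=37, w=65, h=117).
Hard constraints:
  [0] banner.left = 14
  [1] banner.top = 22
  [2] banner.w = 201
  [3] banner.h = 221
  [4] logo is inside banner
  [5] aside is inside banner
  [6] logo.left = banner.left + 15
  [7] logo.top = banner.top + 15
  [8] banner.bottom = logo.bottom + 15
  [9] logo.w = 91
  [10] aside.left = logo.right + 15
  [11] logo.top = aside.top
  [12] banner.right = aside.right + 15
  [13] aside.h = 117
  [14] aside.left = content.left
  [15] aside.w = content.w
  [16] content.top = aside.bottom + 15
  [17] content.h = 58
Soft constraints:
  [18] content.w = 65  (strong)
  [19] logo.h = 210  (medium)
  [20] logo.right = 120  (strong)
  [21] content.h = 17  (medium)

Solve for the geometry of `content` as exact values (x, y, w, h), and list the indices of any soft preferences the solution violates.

content = (x=135, y=169, w=65, h=58)
violated soft preferences: 19, 21

1. content.x = 135  [aside.left = content.left]
2. content.w = 65  [aside.w = content.w]
3. content.y = 169  [content.top = aside.bottom + 15]
4. content.h = 58  [content.h = 58]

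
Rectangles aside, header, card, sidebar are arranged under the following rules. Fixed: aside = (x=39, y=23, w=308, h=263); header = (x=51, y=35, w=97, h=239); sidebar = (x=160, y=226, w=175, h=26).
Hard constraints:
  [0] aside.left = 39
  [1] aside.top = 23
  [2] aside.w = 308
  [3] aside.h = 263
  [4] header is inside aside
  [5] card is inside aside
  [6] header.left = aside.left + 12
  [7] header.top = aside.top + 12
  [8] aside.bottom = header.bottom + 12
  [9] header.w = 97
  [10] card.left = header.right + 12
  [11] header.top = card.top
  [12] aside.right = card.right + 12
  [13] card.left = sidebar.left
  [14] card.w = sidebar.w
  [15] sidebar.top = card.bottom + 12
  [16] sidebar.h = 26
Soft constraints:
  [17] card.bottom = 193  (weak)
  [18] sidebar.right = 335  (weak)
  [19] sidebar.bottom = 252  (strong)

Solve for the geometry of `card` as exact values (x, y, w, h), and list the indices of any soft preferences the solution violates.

1. card.x = 160  [card.left = header.right + 12]
2. card.y = 35  [header.top = card.top]
3. card.w = 175  [aside.right = card.right + 12]
4. card.h = 179  [sidebar.top = card.bottom + 12]

card = (x=160, y=35, w=175, h=179)
violated soft preferences: 17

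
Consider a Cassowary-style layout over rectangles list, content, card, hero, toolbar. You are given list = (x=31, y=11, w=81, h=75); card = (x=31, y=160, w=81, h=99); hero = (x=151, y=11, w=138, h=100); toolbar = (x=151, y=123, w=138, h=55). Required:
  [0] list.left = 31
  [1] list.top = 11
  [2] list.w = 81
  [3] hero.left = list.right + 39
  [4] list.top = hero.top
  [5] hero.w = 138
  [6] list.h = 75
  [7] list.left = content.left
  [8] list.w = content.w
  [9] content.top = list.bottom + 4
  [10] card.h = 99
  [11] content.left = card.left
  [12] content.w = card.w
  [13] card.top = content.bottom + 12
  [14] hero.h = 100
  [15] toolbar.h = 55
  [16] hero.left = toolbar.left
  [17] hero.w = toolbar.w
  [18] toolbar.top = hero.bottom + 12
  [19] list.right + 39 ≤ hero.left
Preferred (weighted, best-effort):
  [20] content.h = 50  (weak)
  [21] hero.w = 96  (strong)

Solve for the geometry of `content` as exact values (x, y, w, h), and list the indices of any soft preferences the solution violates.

1. content.x = 31  [list.left = content.left]
2. content.w = 81  [list.w = content.w]
3. content.y = 90  [content.top = list.bottom + 4]
4. content.h = 58  [card.top = content.bottom + 12]

content = (x=31, y=90, w=81, h=58)
violated soft preferences: 20, 21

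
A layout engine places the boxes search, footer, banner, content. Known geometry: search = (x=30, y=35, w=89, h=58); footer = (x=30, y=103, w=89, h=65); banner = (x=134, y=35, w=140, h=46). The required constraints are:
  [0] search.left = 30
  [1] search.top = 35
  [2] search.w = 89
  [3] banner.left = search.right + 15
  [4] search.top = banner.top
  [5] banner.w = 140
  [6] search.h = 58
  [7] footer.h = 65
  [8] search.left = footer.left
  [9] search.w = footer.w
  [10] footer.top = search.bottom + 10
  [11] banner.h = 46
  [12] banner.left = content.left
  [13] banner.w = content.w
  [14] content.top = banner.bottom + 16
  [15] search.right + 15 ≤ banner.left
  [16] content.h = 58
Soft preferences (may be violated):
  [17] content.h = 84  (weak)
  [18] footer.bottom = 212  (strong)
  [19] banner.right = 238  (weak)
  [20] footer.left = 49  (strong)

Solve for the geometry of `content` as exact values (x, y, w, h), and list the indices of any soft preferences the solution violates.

content = (x=134, y=97, w=140, h=58)
violated soft preferences: 17, 18, 19, 20

1. content.x = 134  [banner.left = content.left]
2. content.w = 140  [banner.w = content.w]
3. content.y = 97  [content.top = banner.bottom + 16]
4. content.h = 58  [content.h = 58]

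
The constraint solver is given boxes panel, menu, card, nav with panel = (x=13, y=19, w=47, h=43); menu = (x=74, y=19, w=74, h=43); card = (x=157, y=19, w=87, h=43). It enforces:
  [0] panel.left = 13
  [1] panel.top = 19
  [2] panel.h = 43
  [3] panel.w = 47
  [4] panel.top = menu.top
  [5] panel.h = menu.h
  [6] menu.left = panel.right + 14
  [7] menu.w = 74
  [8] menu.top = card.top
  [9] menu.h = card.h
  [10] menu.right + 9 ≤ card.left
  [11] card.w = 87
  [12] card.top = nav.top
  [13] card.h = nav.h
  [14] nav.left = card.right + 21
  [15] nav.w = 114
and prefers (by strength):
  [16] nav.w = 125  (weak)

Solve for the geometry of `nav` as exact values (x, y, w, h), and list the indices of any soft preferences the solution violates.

nav = (x=265, y=19, w=114, h=43)
violated soft preferences: 16

1. nav.y = 19  [card.top = nav.top]
2. nav.h = 43  [card.h = nav.h]
3. nav.x = 265  [nav.left = card.right + 21]
4. nav.w = 114  [nav.w = 114]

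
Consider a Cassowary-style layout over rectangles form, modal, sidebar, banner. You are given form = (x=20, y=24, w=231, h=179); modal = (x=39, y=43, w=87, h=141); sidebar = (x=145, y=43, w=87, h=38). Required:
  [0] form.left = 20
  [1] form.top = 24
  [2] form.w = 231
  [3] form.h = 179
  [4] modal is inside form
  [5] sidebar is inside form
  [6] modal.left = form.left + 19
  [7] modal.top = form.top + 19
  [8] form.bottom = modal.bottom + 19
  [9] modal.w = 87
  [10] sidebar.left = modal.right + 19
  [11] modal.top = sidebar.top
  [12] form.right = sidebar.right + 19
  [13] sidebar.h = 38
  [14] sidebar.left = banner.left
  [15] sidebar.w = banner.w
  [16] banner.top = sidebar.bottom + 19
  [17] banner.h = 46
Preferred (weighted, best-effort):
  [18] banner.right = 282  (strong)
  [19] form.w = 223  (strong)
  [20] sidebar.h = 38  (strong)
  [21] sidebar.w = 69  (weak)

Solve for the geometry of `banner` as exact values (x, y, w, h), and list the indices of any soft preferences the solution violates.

1. banner.x = 145  [sidebar.left = banner.left]
2. banner.w = 87  [sidebar.w = banner.w]
3. banner.y = 100  [banner.top = sidebar.bottom + 19]
4. banner.h = 46  [banner.h = 46]

banner = (x=145, y=100, w=87, h=46)
violated soft preferences: 18, 19, 21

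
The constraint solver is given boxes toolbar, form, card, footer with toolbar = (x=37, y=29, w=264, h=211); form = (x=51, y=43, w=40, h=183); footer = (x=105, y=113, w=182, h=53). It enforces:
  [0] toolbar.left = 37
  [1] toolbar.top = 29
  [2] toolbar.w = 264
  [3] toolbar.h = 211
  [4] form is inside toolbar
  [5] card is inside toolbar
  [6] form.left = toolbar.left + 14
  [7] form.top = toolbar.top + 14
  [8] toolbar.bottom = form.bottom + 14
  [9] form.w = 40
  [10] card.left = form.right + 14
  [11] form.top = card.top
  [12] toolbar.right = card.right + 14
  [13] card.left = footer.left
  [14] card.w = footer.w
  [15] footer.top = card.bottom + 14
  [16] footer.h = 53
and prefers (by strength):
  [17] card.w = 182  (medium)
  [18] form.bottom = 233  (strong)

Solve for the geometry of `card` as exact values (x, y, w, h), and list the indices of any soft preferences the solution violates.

1. card.x = 105  [card.left = form.right + 14]
2. card.y = 43  [form.top = card.top]
3. card.w = 182  [toolbar.right = card.right + 14]
4. card.h = 56  [footer.top = card.bottom + 14]

card = (x=105, y=43, w=182, h=56)
violated soft preferences: 18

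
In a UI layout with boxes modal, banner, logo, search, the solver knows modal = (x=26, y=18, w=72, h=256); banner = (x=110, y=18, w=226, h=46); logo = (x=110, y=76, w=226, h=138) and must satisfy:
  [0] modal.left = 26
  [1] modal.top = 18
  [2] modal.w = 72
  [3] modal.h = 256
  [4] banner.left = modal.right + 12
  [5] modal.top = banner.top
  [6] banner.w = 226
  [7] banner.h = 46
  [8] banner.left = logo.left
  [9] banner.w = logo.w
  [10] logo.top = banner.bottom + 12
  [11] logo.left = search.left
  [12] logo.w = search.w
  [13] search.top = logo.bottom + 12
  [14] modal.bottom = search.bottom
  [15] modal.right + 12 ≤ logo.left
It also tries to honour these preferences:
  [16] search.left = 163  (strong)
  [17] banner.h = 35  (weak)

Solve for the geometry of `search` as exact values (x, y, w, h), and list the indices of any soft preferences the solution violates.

1. search.x = 110  [logo.left = search.left]
2. search.w = 226  [logo.w = search.w]
3. search.y = 226  [search.top = logo.bottom + 12]
4. search.h = 48  [modal.bottom = search.bottom]

search = (x=110, y=226, w=226, h=48)
violated soft preferences: 16, 17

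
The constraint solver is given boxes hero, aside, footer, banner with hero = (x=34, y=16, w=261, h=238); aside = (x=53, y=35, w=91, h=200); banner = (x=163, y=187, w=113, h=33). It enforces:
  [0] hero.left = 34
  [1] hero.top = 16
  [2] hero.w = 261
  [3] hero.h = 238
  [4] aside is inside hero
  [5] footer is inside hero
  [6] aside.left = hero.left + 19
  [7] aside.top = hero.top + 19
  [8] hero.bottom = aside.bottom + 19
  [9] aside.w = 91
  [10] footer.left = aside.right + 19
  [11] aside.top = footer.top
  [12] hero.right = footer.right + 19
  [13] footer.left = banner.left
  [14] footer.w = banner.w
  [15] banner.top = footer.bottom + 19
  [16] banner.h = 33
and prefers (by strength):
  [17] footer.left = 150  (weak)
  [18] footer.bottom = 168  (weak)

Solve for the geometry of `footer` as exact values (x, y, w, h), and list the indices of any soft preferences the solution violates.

footer = (x=163, y=35, w=113, h=133)
violated soft preferences: 17

1. footer.x = 163  [footer.left = aside.right + 19]
2. footer.y = 35  [aside.top = footer.top]
3. footer.w = 113  [hero.right = footer.right + 19]
4. footer.h = 133  [banner.top = footer.bottom + 19]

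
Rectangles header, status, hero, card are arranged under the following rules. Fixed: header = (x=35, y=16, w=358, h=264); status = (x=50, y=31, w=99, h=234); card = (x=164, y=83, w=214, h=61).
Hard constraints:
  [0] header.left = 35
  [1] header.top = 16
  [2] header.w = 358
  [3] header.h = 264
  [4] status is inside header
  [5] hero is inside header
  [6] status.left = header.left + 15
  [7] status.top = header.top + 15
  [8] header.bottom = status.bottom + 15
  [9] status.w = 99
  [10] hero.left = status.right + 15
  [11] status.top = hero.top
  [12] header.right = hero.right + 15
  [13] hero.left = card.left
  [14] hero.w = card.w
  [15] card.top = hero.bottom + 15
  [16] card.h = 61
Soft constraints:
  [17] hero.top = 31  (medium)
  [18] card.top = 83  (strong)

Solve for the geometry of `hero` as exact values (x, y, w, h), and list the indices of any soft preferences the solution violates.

hero = (x=164, y=31, w=214, h=37)
violated soft preferences: none

1. hero.x = 164  [hero.left = status.right + 15]
2. hero.y = 31  [status.top = hero.top]
3. hero.w = 214  [header.right = hero.right + 15]
4. hero.h = 37  [card.top = hero.bottom + 15]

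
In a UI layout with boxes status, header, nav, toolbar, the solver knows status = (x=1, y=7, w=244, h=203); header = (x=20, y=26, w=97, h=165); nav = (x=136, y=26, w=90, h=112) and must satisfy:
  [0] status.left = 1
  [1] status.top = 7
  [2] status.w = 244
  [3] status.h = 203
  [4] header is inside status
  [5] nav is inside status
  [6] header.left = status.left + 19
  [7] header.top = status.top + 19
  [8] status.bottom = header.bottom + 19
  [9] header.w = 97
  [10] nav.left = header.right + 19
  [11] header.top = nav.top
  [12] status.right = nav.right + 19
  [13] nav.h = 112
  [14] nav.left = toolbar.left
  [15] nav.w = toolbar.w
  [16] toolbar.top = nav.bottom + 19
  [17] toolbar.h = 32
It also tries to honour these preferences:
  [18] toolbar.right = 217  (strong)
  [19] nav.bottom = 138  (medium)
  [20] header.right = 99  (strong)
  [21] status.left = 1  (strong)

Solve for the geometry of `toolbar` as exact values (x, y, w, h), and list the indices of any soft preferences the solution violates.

1. toolbar.x = 136  [nav.left = toolbar.left]
2. toolbar.w = 90  [nav.w = toolbar.w]
3. toolbar.y = 157  [toolbar.top = nav.bottom + 19]
4. toolbar.h = 32  [toolbar.h = 32]

toolbar = (x=136, y=157, w=90, h=32)
violated soft preferences: 18, 20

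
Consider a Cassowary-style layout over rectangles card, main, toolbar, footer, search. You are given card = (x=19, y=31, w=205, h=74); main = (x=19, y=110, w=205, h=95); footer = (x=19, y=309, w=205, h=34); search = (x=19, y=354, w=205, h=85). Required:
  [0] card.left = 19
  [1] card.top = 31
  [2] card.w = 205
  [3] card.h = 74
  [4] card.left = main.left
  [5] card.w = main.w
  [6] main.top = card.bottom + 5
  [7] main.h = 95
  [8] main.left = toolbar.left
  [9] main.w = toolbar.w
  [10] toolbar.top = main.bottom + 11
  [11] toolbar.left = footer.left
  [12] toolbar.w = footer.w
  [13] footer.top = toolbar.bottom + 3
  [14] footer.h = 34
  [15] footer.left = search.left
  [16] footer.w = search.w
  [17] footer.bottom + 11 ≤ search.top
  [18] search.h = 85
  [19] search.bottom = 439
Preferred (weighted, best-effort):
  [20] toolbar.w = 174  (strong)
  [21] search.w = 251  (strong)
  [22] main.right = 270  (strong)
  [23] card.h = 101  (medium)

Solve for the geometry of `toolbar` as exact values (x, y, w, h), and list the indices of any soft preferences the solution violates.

1. toolbar.x = 19  [main.left = toolbar.left]
2. toolbar.w = 205  [main.w = toolbar.w]
3. toolbar.y = 216  [toolbar.top = main.bottom + 11]
4. toolbar.h = 90  [footer.top = toolbar.bottom + 3]

toolbar = (x=19, y=216, w=205, h=90)
violated soft preferences: 20, 21, 22, 23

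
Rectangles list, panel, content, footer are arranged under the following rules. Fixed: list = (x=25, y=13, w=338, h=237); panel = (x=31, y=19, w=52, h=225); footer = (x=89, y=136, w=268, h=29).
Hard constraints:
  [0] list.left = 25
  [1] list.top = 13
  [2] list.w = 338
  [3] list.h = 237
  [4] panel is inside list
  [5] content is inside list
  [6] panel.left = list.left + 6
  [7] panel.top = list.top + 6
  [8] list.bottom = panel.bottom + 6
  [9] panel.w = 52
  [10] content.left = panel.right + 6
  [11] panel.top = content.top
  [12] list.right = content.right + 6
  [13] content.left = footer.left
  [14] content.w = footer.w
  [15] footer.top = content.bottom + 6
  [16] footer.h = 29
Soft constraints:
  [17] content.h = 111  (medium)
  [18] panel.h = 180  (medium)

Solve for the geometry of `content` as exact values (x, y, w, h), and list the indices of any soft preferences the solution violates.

content = (x=89, y=19, w=268, h=111)
violated soft preferences: 18

1. content.x = 89  [content.left = panel.right + 6]
2. content.y = 19  [panel.top = content.top]
3. content.w = 268  [list.right = content.right + 6]
4. content.h = 111  [footer.top = content.bottom + 6]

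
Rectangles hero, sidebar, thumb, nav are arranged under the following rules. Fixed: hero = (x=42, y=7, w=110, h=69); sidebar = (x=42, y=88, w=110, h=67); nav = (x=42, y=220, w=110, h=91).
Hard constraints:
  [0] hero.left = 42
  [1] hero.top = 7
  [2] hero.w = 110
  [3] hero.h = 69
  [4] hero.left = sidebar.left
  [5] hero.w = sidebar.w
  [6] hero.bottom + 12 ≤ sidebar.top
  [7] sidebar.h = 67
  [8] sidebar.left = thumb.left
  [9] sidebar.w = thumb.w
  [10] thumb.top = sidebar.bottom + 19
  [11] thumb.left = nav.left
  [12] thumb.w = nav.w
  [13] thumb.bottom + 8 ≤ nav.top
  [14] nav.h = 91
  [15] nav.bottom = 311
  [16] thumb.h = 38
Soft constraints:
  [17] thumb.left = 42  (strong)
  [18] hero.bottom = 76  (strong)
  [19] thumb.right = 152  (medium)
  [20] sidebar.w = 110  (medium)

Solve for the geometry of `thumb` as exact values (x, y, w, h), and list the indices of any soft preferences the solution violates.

thumb = (x=42, y=174, w=110, h=38)
violated soft preferences: none

1. thumb.x = 42  [sidebar.left = thumb.left]
2. thumb.w = 110  [sidebar.w = thumb.w]
3. thumb.y = 174  [thumb.top = sidebar.bottom + 19]
4. thumb.h = 38  [thumb.h = 38]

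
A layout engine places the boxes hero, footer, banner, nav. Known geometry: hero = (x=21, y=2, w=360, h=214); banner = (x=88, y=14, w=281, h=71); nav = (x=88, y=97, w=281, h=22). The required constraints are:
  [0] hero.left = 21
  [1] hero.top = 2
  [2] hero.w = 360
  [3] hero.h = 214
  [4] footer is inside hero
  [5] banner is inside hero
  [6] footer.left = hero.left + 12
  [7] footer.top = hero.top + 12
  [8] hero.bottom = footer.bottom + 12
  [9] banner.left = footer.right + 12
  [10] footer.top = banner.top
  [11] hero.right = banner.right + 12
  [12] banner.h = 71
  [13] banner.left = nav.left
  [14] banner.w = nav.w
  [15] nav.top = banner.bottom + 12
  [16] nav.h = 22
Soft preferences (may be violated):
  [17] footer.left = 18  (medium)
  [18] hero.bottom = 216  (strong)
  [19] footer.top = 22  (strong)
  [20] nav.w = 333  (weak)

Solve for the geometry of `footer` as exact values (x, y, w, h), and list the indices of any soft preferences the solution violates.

footer = (x=33, y=14, w=43, h=190)
violated soft preferences: 17, 19, 20

1. footer.x = 33  [footer.left = hero.left + 12]
2. footer.y = 14  [footer.top = hero.top + 12]
3. footer.h = 190  [hero.bottom = footer.bottom + 12]
4. footer.w = 43  [banner.left = footer.right + 12]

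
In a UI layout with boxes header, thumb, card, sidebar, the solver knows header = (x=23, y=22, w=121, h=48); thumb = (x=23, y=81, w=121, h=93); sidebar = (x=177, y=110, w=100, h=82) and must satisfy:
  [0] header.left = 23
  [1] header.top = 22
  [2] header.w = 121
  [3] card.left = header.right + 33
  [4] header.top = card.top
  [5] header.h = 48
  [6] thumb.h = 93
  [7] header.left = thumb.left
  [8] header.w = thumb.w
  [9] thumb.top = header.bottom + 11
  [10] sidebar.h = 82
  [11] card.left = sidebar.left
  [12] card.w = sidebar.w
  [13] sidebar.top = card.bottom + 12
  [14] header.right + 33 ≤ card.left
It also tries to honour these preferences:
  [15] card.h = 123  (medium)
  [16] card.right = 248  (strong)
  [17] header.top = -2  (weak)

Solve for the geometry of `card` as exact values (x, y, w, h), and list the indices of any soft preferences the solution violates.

1. card.x = 177  [card.left = header.right + 33]
2. card.y = 22  [header.top = card.top]
3. card.w = 100  [card.w = sidebar.w]
4. card.h = 76  [sidebar.top = card.bottom + 12]

card = (x=177, y=22, w=100, h=76)
violated soft preferences: 15, 16, 17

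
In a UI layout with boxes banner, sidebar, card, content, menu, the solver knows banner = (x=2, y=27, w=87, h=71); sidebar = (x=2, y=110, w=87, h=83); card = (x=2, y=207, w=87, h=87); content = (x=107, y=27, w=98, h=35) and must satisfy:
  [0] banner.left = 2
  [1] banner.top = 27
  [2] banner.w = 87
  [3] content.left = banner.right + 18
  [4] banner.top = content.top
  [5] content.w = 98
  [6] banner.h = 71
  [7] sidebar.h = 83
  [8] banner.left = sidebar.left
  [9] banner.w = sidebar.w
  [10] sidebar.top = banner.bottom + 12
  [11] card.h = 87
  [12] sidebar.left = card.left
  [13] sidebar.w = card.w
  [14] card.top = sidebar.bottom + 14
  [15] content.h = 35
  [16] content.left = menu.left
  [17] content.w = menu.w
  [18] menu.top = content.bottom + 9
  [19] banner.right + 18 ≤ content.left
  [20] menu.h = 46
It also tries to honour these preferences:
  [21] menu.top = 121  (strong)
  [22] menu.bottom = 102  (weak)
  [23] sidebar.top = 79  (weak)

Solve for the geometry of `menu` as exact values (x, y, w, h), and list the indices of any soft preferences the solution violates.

menu = (x=107, y=71, w=98, h=46)
violated soft preferences: 21, 22, 23

1. menu.x = 107  [content.left = menu.left]
2. menu.w = 98  [content.w = menu.w]
3. menu.y = 71  [menu.top = content.bottom + 9]
4. menu.h = 46  [menu.h = 46]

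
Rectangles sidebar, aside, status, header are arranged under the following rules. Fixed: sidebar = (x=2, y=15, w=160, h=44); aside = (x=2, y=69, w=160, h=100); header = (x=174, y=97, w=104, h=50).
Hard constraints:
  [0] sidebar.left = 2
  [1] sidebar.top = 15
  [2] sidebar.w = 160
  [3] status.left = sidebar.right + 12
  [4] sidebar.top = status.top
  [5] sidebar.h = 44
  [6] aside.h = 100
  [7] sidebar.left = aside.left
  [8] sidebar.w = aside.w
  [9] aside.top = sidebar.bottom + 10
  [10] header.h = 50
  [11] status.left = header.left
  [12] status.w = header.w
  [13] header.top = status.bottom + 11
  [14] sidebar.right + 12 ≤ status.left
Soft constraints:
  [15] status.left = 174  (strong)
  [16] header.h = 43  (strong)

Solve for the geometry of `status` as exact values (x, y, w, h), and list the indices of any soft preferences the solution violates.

1. status.x = 174  [status.left = sidebar.right + 12]
2. status.y = 15  [sidebar.top = status.top]
3. status.w = 104  [status.w = header.w]
4. status.h = 71  [header.top = status.bottom + 11]

status = (x=174, y=15, w=104, h=71)
violated soft preferences: 16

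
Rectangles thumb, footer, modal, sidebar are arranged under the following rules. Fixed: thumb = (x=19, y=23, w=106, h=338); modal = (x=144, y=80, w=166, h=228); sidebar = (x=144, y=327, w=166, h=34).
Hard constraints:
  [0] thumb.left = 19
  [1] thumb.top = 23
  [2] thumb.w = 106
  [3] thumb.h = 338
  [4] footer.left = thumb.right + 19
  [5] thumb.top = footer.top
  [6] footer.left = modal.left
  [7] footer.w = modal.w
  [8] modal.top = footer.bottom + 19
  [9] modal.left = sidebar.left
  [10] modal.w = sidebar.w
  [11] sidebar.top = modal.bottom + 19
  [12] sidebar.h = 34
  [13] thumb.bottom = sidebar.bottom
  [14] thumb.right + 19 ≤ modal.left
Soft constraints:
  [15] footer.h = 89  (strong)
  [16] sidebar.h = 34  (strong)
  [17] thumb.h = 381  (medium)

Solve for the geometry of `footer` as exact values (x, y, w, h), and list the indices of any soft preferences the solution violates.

footer = (x=144, y=23, w=166, h=38)
violated soft preferences: 15, 17

1. footer.x = 144  [footer.left = thumb.right + 19]
2. footer.y = 23  [thumb.top = footer.top]
3. footer.w = 166  [footer.w = modal.w]
4. footer.h = 38  [modal.top = footer.bottom + 19]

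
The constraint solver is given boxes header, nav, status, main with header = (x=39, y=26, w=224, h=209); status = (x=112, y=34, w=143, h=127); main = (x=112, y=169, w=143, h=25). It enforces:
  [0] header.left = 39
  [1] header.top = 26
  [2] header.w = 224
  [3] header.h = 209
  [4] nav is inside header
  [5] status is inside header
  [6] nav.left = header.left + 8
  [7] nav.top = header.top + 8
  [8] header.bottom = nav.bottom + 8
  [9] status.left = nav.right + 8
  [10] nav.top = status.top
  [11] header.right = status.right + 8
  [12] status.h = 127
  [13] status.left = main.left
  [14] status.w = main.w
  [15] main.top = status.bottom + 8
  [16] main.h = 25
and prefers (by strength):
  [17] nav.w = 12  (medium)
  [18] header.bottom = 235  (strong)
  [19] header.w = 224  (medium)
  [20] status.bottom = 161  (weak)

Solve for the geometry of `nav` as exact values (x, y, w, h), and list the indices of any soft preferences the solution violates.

nav = (x=47, y=34, w=57, h=193)
violated soft preferences: 17

1. nav.x = 47  [nav.left = header.left + 8]
2. nav.y = 34  [nav.top = header.top + 8]
3. nav.h = 193  [header.bottom = nav.bottom + 8]
4. nav.w = 57  [status.left = nav.right + 8]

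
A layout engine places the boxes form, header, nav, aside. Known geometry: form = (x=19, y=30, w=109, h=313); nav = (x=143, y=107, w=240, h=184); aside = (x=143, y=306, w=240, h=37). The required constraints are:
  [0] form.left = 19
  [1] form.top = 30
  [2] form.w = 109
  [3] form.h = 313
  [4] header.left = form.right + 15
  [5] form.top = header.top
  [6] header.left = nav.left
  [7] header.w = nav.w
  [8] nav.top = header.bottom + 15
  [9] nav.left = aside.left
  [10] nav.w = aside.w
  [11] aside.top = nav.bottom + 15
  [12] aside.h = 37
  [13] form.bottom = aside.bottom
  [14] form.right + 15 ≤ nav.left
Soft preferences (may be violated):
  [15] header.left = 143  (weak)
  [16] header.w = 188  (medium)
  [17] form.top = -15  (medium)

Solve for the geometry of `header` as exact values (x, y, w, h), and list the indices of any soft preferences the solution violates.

header = (x=143, y=30, w=240, h=62)
violated soft preferences: 16, 17

1. header.x = 143  [header.left = form.right + 15]
2. header.y = 30  [form.top = header.top]
3. header.w = 240  [header.w = nav.w]
4. header.h = 62  [nav.top = header.bottom + 15]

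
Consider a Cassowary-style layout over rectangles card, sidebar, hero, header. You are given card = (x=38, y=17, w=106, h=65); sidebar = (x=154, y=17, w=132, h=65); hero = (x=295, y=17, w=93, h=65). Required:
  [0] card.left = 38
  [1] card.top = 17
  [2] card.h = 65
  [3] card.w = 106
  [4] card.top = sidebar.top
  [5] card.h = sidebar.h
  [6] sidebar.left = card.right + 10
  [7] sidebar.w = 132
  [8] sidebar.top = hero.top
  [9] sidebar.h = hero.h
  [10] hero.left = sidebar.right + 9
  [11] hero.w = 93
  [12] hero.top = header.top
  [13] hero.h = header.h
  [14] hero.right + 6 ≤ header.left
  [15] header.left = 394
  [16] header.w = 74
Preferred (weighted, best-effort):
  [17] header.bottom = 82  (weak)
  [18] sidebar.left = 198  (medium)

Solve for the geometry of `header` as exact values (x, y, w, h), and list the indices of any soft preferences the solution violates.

1. header.y = 17  [hero.top = header.top]
2. header.h = 65  [hero.h = header.h]
3. header.x = 394  [header.left = 394]
4. header.w = 74  [header.w = 74]

header = (x=394, y=17, w=74, h=65)
violated soft preferences: 18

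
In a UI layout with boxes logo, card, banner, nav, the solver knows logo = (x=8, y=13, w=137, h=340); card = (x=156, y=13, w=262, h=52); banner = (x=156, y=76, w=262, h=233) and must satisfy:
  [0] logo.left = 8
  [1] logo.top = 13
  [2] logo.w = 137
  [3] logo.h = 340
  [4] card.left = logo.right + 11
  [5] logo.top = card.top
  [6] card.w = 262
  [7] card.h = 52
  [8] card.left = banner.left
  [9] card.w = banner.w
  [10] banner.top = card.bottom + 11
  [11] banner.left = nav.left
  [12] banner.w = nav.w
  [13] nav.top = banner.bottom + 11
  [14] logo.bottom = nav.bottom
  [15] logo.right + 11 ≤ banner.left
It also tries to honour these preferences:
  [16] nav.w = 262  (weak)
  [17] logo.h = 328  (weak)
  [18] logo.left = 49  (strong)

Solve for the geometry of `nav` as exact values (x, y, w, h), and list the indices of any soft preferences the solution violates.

nav = (x=156, y=320, w=262, h=33)
violated soft preferences: 17, 18

1. nav.x = 156  [banner.left = nav.left]
2. nav.w = 262  [banner.w = nav.w]
3. nav.y = 320  [nav.top = banner.bottom + 11]
4. nav.h = 33  [logo.bottom = nav.bottom]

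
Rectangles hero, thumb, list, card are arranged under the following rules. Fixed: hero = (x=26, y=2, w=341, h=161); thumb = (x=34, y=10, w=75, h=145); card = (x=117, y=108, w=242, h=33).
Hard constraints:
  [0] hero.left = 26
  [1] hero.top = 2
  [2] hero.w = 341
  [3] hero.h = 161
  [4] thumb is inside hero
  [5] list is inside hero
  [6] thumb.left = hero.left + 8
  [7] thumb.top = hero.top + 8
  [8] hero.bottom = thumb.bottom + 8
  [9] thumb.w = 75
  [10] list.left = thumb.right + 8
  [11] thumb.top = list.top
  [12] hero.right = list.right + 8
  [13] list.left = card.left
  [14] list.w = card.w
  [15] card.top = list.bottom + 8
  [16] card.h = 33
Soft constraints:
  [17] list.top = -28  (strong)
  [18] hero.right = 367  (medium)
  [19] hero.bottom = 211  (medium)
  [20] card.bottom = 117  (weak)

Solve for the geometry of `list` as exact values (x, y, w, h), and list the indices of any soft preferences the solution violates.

1. list.x = 117  [list.left = thumb.right + 8]
2. list.y = 10  [thumb.top = list.top]
3. list.w = 242  [hero.right = list.right + 8]
4. list.h = 90  [card.top = list.bottom + 8]

list = (x=117, y=10, w=242, h=90)
violated soft preferences: 17, 19, 20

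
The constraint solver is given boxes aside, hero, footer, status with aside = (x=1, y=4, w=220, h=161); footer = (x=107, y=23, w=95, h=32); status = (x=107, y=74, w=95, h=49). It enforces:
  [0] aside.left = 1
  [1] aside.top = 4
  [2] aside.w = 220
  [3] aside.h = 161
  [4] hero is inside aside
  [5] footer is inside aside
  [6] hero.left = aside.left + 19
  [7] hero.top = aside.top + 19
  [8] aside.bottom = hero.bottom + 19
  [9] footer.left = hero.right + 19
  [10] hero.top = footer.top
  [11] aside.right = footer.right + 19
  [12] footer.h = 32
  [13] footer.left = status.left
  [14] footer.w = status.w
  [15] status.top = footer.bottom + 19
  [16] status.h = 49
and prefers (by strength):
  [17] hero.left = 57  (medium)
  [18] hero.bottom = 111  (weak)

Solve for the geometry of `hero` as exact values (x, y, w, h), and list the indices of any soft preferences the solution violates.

1. hero.x = 20  [hero.left = aside.left + 19]
2. hero.y = 23  [hero.top = aside.top + 19]
3. hero.h = 123  [aside.bottom = hero.bottom + 19]
4. hero.w = 68  [footer.left = hero.right + 19]

hero = (x=20, y=23, w=68, h=123)
violated soft preferences: 17, 18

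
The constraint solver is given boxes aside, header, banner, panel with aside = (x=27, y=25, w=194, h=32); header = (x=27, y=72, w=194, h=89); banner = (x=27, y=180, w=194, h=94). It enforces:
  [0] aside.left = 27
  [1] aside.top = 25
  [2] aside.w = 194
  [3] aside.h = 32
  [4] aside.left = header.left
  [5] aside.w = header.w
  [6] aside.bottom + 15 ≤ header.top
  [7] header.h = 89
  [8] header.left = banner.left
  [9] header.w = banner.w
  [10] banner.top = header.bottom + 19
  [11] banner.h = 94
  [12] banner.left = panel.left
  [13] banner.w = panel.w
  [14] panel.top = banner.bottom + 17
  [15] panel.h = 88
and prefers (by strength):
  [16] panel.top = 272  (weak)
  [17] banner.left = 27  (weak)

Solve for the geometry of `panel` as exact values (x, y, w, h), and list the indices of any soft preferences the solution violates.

panel = (x=27, y=291, w=194, h=88)
violated soft preferences: 16

1. panel.x = 27  [banner.left = panel.left]
2. panel.w = 194  [banner.w = panel.w]
3. panel.y = 291  [panel.top = banner.bottom + 17]
4. panel.h = 88  [panel.h = 88]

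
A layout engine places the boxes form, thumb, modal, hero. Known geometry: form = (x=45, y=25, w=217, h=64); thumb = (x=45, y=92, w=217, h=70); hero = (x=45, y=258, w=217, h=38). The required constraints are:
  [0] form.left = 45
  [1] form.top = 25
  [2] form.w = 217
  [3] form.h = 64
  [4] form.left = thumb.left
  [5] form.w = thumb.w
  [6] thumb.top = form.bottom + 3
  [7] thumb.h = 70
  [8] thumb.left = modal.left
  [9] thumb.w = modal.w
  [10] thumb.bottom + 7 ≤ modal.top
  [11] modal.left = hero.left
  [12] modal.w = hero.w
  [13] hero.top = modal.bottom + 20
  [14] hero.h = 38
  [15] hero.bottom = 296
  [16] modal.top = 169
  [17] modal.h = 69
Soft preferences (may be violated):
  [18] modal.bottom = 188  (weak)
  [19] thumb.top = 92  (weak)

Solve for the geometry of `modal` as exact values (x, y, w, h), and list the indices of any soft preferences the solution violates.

modal = (x=45, y=169, w=217, h=69)
violated soft preferences: 18

1. modal.x = 45  [thumb.left = modal.left]
2. modal.w = 217  [thumb.w = modal.w]
3. modal.y = 169  [modal.top = 169]
4. modal.h = 69  [modal.h = 69]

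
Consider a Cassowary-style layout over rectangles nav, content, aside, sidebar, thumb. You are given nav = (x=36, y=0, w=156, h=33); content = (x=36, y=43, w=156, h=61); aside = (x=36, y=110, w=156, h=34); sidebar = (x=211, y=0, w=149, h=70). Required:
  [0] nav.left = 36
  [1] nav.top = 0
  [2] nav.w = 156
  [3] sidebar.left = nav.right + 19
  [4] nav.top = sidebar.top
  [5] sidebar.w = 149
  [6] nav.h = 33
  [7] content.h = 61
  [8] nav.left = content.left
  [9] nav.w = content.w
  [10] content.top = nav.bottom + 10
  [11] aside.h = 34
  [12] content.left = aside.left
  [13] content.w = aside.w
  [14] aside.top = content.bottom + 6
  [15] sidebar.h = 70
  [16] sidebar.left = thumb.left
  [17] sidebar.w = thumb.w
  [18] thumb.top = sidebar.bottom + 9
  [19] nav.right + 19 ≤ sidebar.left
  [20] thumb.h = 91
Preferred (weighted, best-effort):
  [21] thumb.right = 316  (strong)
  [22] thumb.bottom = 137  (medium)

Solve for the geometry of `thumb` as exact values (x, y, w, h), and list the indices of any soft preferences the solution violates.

thumb = (x=211, y=79, w=149, h=91)
violated soft preferences: 21, 22

1. thumb.x = 211  [sidebar.left = thumb.left]
2. thumb.w = 149  [sidebar.w = thumb.w]
3. thumb.y = 79  [thumb.top = sidebar.bottom + 9]
4. thumb.h = 91  [thumb.h = 91]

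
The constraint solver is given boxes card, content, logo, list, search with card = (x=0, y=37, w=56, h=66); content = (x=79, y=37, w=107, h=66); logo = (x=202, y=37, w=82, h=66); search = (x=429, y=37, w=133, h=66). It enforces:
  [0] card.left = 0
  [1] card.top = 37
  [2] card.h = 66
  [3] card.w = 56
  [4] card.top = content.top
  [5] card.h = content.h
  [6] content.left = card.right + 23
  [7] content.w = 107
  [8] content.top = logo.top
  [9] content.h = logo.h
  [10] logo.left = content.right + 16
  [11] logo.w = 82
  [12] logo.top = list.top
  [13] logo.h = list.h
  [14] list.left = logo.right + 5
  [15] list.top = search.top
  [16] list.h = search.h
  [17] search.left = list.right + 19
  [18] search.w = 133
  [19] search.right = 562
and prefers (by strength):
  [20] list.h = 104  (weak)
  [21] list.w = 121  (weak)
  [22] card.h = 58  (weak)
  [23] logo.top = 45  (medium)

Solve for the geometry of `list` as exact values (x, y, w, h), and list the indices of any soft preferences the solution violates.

1. list.y = 37  [logo.top = list.top]
2. list.h = 66  [logo.h = list.h]
3. list.x = 289  [list.left = logo.right + 5]
4. list.w = 121  [search.left = list.right + 19]

list = (x=289, y=37, w=121, h=66)
violated soft preferences: 20, 22, 23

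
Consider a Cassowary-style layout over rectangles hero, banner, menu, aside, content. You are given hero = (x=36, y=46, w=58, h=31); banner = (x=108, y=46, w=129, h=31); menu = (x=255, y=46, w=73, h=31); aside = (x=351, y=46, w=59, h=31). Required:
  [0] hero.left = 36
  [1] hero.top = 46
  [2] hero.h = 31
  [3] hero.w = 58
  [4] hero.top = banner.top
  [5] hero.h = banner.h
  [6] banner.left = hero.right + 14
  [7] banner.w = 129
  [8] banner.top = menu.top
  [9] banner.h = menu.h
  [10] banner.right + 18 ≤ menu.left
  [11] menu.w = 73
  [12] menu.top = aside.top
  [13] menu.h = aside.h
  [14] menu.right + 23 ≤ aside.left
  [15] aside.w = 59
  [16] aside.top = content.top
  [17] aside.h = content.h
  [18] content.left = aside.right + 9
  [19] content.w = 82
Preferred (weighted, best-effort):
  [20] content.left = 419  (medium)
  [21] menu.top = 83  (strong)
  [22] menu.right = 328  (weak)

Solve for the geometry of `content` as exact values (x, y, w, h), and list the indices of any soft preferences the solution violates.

1. content.y = 46  [aside.top = content.top]
2. content.h = 31  [aside.h = content.h]
3. content.x = 419  [content.left = aside.right + 9]
4. content.w = 82  [content.w = 82]

content = (x=419, y=46, w=82, h=31)
violated soft preferences: 21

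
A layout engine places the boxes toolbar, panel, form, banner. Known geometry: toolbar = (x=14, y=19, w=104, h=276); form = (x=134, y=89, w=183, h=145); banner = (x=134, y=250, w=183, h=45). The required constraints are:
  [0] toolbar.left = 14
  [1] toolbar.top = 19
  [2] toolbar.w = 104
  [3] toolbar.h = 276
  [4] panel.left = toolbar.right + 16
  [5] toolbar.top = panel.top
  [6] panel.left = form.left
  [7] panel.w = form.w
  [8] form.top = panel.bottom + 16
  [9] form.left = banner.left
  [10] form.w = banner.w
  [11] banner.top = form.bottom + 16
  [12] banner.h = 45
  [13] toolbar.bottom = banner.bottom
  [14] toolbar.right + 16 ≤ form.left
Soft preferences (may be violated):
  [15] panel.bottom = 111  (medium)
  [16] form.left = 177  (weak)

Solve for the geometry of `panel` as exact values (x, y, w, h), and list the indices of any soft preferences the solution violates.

1. panel.x = 134  [panel.left = toolbar.right + 16]
2. panel.y = 19  [toolbar.top = panel.top]
3. panel.w = 183  [panel.w = form.w]
4. panel.h = 54  [form.top = panel.bottom + 16]

panel = (x=134, y=19, w=183, h=54)
violated soft preferences: 15, 16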